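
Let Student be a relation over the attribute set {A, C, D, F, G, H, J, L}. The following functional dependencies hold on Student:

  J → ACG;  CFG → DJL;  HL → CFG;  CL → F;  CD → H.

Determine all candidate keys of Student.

{F, J}⁺: J→ACG adds A, C, G; CFG→DJL adds D, L; CD→H adds H → {A, C, D, F, G, H, J, L}.
{H, L}⁺: HL→CFG adds C, F, G; CFG→DJL adds D, J; J→ACG adds A → {A, C, D, F, G, H, J, L}.
{J, L}⁺: J→ACG adds A, C, G; CL→F adds F; CFG→DJL adds D; CD→H adds H → {A, C, D, F, G, H, J, L}.
{C, D, L}⁺: CL→F adds F; CD→H adds H; HL→CFG adds G; CFG→DJL adds J; J→ACG adds A → {A, C, D, F, G, H, J, L}.
{C, F, G}⁺: CFG→DJL adds D, J, L; CD→H adds H; J→ACG adds A → {A, C, D, F, G, H, J, L}.
{C, G, L}⁺: CL→F adds F; CFG→DJL adds D, J; CD→H adds H; J→ACG adds A → {A, C, D, F, G, H, J, L}.
Any other superkey contains one of these as a subset, so there are no further candidate keys.

{F, J}, {H, L}, {J, L}, {C, D, L}, {C, F, G}, {C, G, L}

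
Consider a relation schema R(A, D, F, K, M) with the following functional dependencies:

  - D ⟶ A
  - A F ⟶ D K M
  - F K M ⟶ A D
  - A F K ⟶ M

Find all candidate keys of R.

(A, F), (D, F), (F, K, M)

Attribute F never appears on the right-hand side of any dependency, so F must belong to every candidate key.
{F}⁺ = {F}, which is not all of the schema, so we must add further attributes.
{A, F}⁺: AF→DKM adds D, K, M → {A, D, F, K, M}. Minimal: {F}⁺ = {F}; {A}⁺ = {A} — none reach the full schema.
{D, F}⁺: D→A adds A; AF→DKM adds K, M → {A, D, F, K, M}. Minimal: {F}⁺ = {F}; {D}⁺ = {A, D} — none reach the full schema.
{F, K, M}⁺: FKM→AD adds A, D → {A, D, F, K, M}. Minimal: {K, M}⁺ = {K, M}; {F, M}⁺ = {F, M}; {F, K}⁺ = {F, K} — none reach the full schema.
Any other superkey contains one of these as a subset, so there are no further candidate keys.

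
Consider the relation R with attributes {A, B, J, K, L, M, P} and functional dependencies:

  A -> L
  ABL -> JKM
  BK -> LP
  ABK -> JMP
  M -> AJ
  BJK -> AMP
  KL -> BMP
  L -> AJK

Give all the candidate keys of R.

{A}⁺: A→L adds L; L→AJK adds J, K; KL→BMP adds B, M, P → {A, B, J, K, L, M, P}.
{L}⁺: L→AJK adds A, J, K; KL→BMP adds B, M, P → {A, B, J, K, L, M, P}.
{M}⁺: M→AJ adds A, J; A→L adds L; L→AJK adds K; KL→BMP adds B, P → {A, B, J, K, L, M, P}.
{B, K}⁺: BK→LP adds L, P; KL→BMP adds M; L→AJK adds A, J → {A, B, J, K, L, M, P}. Minimal: {K}⁺ = {K}; {B}⁺ = {B} — none reach the full schema.
Any other superkey contains one of these as a subset, so there are no further candidate keys.

{A}; {L}; {M}; {B, K}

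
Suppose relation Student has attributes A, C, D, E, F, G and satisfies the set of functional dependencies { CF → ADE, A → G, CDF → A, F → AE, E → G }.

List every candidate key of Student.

{C, F}⁺: CF→ADE adds A, D, E; A→G adds G → {A, C, D, E, F, G}. Minimal: {F}⁺ = {A, E, F, G}; {C}⁺ = {C} — none reach the full schema.
No other minimal superkey exists.

CF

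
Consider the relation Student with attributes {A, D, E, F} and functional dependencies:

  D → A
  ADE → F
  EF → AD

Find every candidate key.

DE, EF

{D, E}⁺: D→A adds A; ADE→F adds F → {A, D, E, F}. Minimal: {E}⁺ = {E}; {D}⁺ = {A, D} — none reach the full schema.
{E, F}⁺: EF→AD adds A, D → {A, D, E, F}. Minimal: {F}⁺ = {F}; {E}⁺ = {E} — none reach the full schema.
Any other superkey contains one of these as a subset, so there are no further candidate keys.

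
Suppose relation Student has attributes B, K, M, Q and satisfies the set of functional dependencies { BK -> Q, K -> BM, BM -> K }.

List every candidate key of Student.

K; BM

{K}⁺: K→BM adds B, M; BK→Q adds Q → {B, K, M, Q}.
{B, M}⁺: BM→K adds K; BK→Q adds Q → {B, K, M, Q}. Minimal: {M}⁺ = {M}; {B}⁺ = {B} — none reach the full schema.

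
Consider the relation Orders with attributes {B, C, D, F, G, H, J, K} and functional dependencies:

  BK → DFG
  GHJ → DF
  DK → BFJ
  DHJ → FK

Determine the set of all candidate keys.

{B, C, H, K}⁺: BK→DFG adds D, F, G; DK→BFJ adds J → {B, C, D, F, G, H, J, K}. Minimal: {C, H, K}⁺ = {C, H, K}; {B, H, K}⁺ = {B, D, F, G, H, J, K}; {B, C, K}⁺ = {B, C, D, F, G, J, K}; … — none reach the full schema.
{C, D, H, J}⁺: DHJ→FK adds F, K; DK→BFJ adds B; BK→DFG adds G → {B, C, D, F, G, H, J, K}. Minimal: {D, H, J}⁺ = {B, D, F, G, H, J, K}; {C, H, J}⁺ = {C, H, J}; {C, D, J}⁺ = {C, D, J}; … — none reach the full schema.
{C, D, H, K}⁺: DK→BFJ adds B, F, J; BK→DFG adds G → {B, C, D, F, G, H, J, K}. Minimal: {D, H, K}⁺ = {B, D, F, G, H, J, K}; {C, H, K}⁺ = {C, H, K}; {C, D, K}⁺ = {B, C, D, F, G, J, K}; … — none reach the full schema.
{C, G, H, J}⁺: GHJ→DF adds D, F; DHJ→FK adds K; DK→BFJ adds B → {B, C, D, F, G, H, J, K}. Minimal: {G, H, J}⁺ = {B, D, F, G, H, J, K}; {C, H, J}⁺ = {C, H, J}; {C, G, J}⁺ = {C, G, J}; … — none reach the full schema.
Any other superkey contains one of these as a subset, so there are no further candidate keys.

BCHK; CDHJ; CDHK; CGHJ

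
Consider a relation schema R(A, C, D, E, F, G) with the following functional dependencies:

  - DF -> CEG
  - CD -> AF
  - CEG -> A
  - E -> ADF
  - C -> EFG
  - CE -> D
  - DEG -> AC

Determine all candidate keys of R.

{C}; {E}; {D, F}

{C}⁺: C→EFG adds E, F, G; CE→D adds D; DEG→AC adds A → {A, C, D, E, F, G}.
{E}⁺: E→ADF adds A, D, F; DF→CEG adds C, G → {A, C, D, E, F, G}.
{D, F}⁺: DF→CEG adds C, E, G; CD→AF adds A → {A, C, D, E, F, G}. Minimal: {F}⁺ = {F}; {D}⁺ = {D} — none reach the full schema.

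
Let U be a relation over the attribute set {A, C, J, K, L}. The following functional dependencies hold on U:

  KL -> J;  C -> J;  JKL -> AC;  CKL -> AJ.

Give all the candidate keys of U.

{K, L}⁺: KL→J adds J; JKL→AC adds A, C → {A, C, J, K, L}. Minimal: {L}⁺ = {L}; {K}⁺ = {K} — none reach the full schema.

{K, L}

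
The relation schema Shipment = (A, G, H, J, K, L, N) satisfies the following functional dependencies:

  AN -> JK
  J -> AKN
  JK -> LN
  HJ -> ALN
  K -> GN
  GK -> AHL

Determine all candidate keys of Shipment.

{J}⁺: J→AKN adds A, K, N; JK→LN adds L; K→GN adds G; GK→AHL adds H → {A, G, H, J, K, L, N}.
{K}⁺: K→GN adds G, N; GK→AHL adds A, H, L; AN→JK adds J → {A, G, H, J, K, L, N}.
{A, N}⁺: AN→JK adds J, K; JK→LN adds L; K→GN adds G; GK→AHL adds H → {A, G, H, J, K, L, N}.

(J), (K), (A, N)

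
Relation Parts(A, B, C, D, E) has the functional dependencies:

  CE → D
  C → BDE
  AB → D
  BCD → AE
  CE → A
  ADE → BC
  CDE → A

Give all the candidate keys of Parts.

{C}⁺: C→BDE adds B, D, E; BCD→AE adds A → {A, B, C, D, E}.
{A, B, E}⁺: AB→D adds D; ADE→BC adds C → {A, B, C, D, E}.
{A, D, E}⁺: ADE→BC adds B, C → {A, B, C, D, E}.
Any other superkey contains one of these as a subset, so there are no further candidate keys.

{C}, {A, B, E}, {A, D, E}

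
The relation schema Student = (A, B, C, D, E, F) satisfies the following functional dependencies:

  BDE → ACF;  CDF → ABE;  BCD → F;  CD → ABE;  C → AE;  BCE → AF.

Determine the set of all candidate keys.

{C, D}, {B, D, E}

Attribute D never appears on the right-hand side of any dependency, so D must belong to every candidate key.
{D}⁺ = {D}, which is not all of the schema, so we must add further attributes.
{C, D}⁺: CD→ABE adds A, B, E; BCE→AF adds F → {A, B, C, D, E, F}. Minimal: {D}⁺ = {D}; {C}⁺ = {A, C, E} — none reach the full schema.
{B, D, E}⁺: BDE→ACF adds A, C, F → {A, B, C, D, E, F}. Minimal: {D, E}⁺ = {D, E}; {B, E}⁺ = {B, E}; {B, D}⁺ = {B, D} — none reach the full schema.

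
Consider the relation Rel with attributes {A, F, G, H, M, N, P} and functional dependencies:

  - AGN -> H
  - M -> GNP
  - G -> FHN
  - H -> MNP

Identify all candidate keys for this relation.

{A, G}, {A, H}, {A, M}

{A, G}⁺: G→FHN adds F, H, N; H→MNP adds M, P → {A, F, G, H, M, N, P}. Minimal: {G}⁺ = {F, G, H, M, N, P}; {A}⁺ = {A} — none reach the full schema.
{A, H}⁺: H→MNP adds M, N, P; M→GNP adds G; G→FHN adds F → {A, F, G, H, M, N, P}. Minimal: {H}⁺ = {F, G, H, M, N, P}; {A}⁺ = {A} — none reach the full schema.
{A, M}⁺: M→GNP adds G, N, P; G→FHN adds F, H → {A, F, G, H, M, N, P}. Minimal: {M}⁺ = {F, G, H, M, N, P}; {A}⁺ = {A} — none reach the full schema.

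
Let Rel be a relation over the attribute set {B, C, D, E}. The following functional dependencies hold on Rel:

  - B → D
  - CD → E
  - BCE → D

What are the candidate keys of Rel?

Attributes B, C never appear on any right-hand side, so every candidate key must contain {B, C}.
{B, C}⁺ = {B, C, D, E}, which is all of the schema, so {B, C} is the only candidate key.

(B, C)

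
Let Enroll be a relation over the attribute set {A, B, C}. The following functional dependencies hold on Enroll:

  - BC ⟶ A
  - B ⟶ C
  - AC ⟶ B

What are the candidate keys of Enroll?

{B}⁺: B→C adds C; BC→A adds A → {A, B, C}.
{A, C}⁺: AC→B adds B → {A, B, C}.
Any other superkey contains one of these as a subset, so there are no further candidate keys.

B; AC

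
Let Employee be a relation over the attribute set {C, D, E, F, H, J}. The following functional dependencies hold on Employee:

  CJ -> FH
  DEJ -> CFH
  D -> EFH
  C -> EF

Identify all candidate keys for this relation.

Attributes D, J never appear on any right-hand side, so every candidate key must contain {D, J}.
{D, J}⁺ = {C, D, E, F, H, J}, which is all of the schema, so {D, J} is the only candidate key.

(D, J)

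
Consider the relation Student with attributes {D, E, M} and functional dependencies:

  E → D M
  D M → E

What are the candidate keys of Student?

{E}; {D, M}

{E}⁺: E→DM adds D, M → {D, E, M}.
{D, M}⁺: DM→E adds E → {D, E, M}. Minimal: {M}⁺ = {M}; {D}⁺ = {D} — none reach the full schema.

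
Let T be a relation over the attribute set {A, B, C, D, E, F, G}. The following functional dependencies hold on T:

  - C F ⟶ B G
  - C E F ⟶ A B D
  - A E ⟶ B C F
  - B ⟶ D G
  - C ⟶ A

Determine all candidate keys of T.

{A, E}, {C, E}

Attribute E never appears on the right-hand side of any dependency, so E must belong to every candidate key.
{E}⁺ = {E}, which is not all of the schema, so we must add further attributes.
{A, E}⁺: AE→BCF adds B, C, F; B→DG adds D, G → {A, B, C, D, E, F, G}. Minimal: {E}⁺ = {E}; {A}⁺ = {A} — none reach the full schema.
{C, E}⁺: C→A adds A; AE→BCF adds B, F; B→DG adds D, G → {A, B, C, D, E, F, G}. Minimal: {E}⁺ = {E}; {C}⁺ = {A, C} — none reach the full schema.
Any other superkey contains one of these as a subset, so there are no further candidate keys.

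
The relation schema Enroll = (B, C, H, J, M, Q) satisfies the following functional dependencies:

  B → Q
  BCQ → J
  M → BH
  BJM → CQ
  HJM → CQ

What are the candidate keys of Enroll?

Attribute M never appears on the right-hand side of any dependency, so M must belong to every candidate key.
{M}⁺ = {B, H, M, Q}, which is not all of the schema, so we must add further attributes.
{C, M}⁺: M→BH adds B, H; B→Q adds Q; BCQ→J adds J → {B, C, H, J, M, Q}. Minimal: {M}⁺ = {B, H, M, Q}; {C}⁺ = {C} — none reach the full schema.
{J, M}⁺: M→BH adds B, H; BJM→CQ adds C, Q → {B, C, H, J, M, Q}. Minimal: {M}⁺ = {B, H, M, Q}; {J}⁺ = {J} — none reach the full schema.
Any other superkey contains one of these as a subset, so there are no further candidate keys.

CM, JM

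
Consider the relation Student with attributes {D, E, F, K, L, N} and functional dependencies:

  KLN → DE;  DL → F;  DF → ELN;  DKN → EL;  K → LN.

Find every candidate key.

Attribute K never appears on the right-hand side of any dependency, so K must belong to every candidate key.
{K}⁺ = {D, E, F, K, L, N}, which is all of the schema, so {K} is the only candidate key.

{K}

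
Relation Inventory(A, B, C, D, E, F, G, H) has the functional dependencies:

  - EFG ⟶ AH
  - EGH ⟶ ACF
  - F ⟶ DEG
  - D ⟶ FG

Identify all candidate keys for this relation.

{B, D}⁺: D→FG adds F, G; F→DEG adds E; EFG→AH adds A, H; EGH→ACF adds C → {A, B, C, D, E, F, G, H}.
{B, F}⁺: F→DEG adds D, E, G; EFG→AH adds A, H; EGH→ACF adds C → {A, B, C, D, E, F, G, H}.
{B, E, G, H}⁺: EGH→ACF adds A, C, F; F→DEG adds D → {A, B, C, D, E, F, G, H}.
Any other superkey contains one of these as a subset, so there are no further candidate keys.

(B, D), (B, F), (B, E, G, H)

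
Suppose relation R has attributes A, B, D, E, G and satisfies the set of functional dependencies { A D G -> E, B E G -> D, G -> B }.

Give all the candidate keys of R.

Attributes A, G never appear on any right-hand side, so every candidate key must contain {A, G}.
{A, G}⁺ = {A, B, G}, which is not all of the schema, so we must add further attributes.
{A, D, G}⁺: ADG→E adds E; G→B adds B → {A, B, D, E, G}. Minimal: {D, G}⁺ = {B, D, G}; {A, G}⁺ = {A, B, G}; {A, D}⁺ = {A, D} — none reach the full schema.
{A, E, G}⁺: G→B adds B; BEG→D adds D → {A, B, D, E, G}. Minimal: {E, G}⁺ = {B, D, E, G}; {A, G}⁺ = {A, B, G}; {A, E}⁺ = {A, E} — none reach the full schema.
Any other superkey contains one of these as a subset, so there are no further candidate keys.

ADG; AEG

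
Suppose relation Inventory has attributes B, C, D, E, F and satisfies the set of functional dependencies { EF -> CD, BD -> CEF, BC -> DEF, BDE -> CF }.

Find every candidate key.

(B, C), (B, D), (B, E, F)

{B, C}⁺: BC→DEF adds D, E, F → {B, C, D, E, F}. Minimal: {C}⁺ = {C}; {B}⁺ = {B} — none reach the full schema.
{B, D}⁺: BD→CEF adds C, E, F → {B, C, D, E, F}. Minimal: {D}⁺ = {D}; {B}⁺ = {B} — none reach the full schema.
{B, E, F}⁺: EF→CD adds C, D → {B, C, D, E, F}. Minimal: {E, F}⁺ = {C, D, E, F}; {B, F}⁺ = {B, F}; {B, E}⁺ = {B, E} — none reach the full schema.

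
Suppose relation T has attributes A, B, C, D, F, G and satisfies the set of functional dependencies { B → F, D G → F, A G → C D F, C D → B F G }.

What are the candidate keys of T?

{A, G}⁺: AG→CDF adds C, D, F; CD→BFG adds B → {A, B, C, D, F, G}. Minimal: {G}⁺ = {G}; {A}⁺ = {A} — none reach the full schema.
{A, C, D}⁺: CD→BFG adds B, F, G → {A, B, C, D, F, G}. Minimal: {C, D}⁺ = {B, C, D, F, G}; {A, D}⁺ = {A, D}; {A, C}⁺ = {A, C} — none reach the full schema.
Any other superkey contains one of these as a subset, so there are no further candidate keys.

AG, ACD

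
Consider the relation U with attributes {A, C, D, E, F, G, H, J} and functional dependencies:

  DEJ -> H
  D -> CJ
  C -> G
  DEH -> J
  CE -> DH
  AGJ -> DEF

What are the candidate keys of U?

{A, D}; {A, C, E}; {A, C, J}; {A, G, J}

{A, D}⁺: D→CJ adds C, J; C→G adds G; AGJ→DEF adds E, F; DEJ→H adds H → {A, C, D, E, F, G, H, J}. Minimal: {D}⁺ = {C, D, G, J}; {A}⁺ = {A} — none reach the full schema.
{A, C, E}⁺: C→G adds G; CE→DH adds D, H; D→CJ adds J; AGJ→DEF adds F → {A, C, D, E, F, G, H, J}. Minimal: {C, E}⁺ = {C, D, E, G, H, J}; {A, E}⁺ = {A, E}; {A, C}⁺ = {A, C, G} — none reach the full schema.
{A, C, J}⁺: C→G adds G; AGJ→DEF adds D, E, F; DEJ→H adds H → {A, C, D, E, F, G, H, J}. Minimal: {C, J}⁺ = {C, G, J}; {A, J}⁺ = {A, J}; {A, C}⁺ = {A, C, G} — none reach the full schema.
{A, G, J}⁺: AGJ→DEF adds D, E, F; DEJ→H adds H; D→CJ adds C → {A, C, D, E, F, G, H, J}. Minimal: {G, J}⁺ = {G, J}; {A, J}⁺ = {A, J}; {A, G}⁺ = {A, G} — none reach the full schema.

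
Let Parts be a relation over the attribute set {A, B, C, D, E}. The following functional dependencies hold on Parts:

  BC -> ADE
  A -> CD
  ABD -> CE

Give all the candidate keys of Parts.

{A, B}, {B, C}

Attribute B never appears on the right-hand side of any dependency, so B must belong to every candidate key.
{B}⁺ = {B}, which is not all of the schema, so we must add further attributes.
{A, B}⁺: A→CD adds C, D; ABD→CE adds E → {A, B, C, D, E}.
{B, C}⁺: BC→ADE adds A, D, E → {A, B, C, D, E}.
Any other superkey contains one of these as a subset, so there are no further candidate keys.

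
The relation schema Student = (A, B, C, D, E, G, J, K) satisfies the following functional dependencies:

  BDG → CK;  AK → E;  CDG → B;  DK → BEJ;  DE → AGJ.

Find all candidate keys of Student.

{D, K}⁺: DK→BEJ adds B, E, J; DE→AGJ adds A, G; BDG→CK adds C → {A, B, C, D, E, G, J, K}. Minimal: {K}⁺ = {K}; {D}⁺ = {D} — none reach the full schema.
{B, D, E}⁺: DE→AGJ adds A, G, J; BDG→CK adds C, K → {A, B, C, D, E, G, J, K}. Minimal: {D, E}⁺ = {A, D, E, G, J}; {B, E}⁺ = {B, E}; {B, D}⁺ = {B, D} — none reach the full schema.
{B, D, G}⁺: BDG→CK adds C, K; DK→BEJ adds E, J; DE→AGJ adds A → {A, B, C, D, E, G, J, K}. Minimal: {D, G}⁺ = {D, G}; {B, G}⁺ = {B, G}; {B, D}⁺ = {B, D} — none reach the full schema.
{C, D, E}⁺: DE→AGJ adds A, G, J; CDG→B adds B; BDG→CK adds K → {A, B, C, D, E, G, J, K}. Minimal: {D, E}⁺ = {A, D, E, G, J}; {C, E}⁺ = {C, E}; {C, D}⁺ = {C, D} — none reach the full schema.
{C, D, G}⁺: CDG→B adds B; BDG→CK adds K; DK→BEJ adds E, J; DE→AGJ adds A → {A, B, C, D, E, G, J, K}. Minimal: {D, G}⁺ = {D, G}; {C, G}⁺ = {C, G}; {C, D}⁺ = {C, D} — none reach the full schema.

DK; BDE; BDG; CDE; CDG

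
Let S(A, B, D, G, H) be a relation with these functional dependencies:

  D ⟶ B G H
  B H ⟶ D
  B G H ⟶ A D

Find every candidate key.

{D}⁺: D→BGH adds B, G, H; BGH→AD adds A → {A, B, D, G, H}.
{B, H}⁺: BH→D adds D; D→BGH adds G; BGH→AD adds A → {A, B, D, G, H}. Minimal: {H}⁺ = {H}; {B}⁺ = {B} — none reach the full schema.
Any other superkey contains one of these as a subset, so there are no further candidate keys.

{D}, {B, H}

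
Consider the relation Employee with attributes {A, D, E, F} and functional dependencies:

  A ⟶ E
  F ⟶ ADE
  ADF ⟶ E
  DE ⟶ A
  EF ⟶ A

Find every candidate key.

{F}⁺: F→ADE adds A, D, E → {A, D, E, F}.
No other minimal superkey exists.

{F}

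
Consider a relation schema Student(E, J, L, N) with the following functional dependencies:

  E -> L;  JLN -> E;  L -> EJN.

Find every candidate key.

E, L

{E}⁺: E→L adds L; L→EJN adds J, N → {E, J, L, N}.
{L}⁺: L→EJN adds E, J, N → {E, J, L, N}.
Any other superkey contains one of these as a subset, so there are no further candidate keys.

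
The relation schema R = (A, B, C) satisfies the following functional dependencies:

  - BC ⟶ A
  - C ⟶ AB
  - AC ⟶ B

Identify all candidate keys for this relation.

{C}⁺: C→AB adds A, B → {A, B, C}.
No other minimal superkey exists.

{C}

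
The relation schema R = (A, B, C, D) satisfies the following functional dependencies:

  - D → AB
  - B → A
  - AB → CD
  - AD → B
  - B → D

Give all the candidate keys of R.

{B}⁺: B→A adds A; AB→CD adds C, D → {A, B, C, D}.
{D}⁺: D→AB adds A, B; AB→CD adds C → {A, B, C, D}.

B, D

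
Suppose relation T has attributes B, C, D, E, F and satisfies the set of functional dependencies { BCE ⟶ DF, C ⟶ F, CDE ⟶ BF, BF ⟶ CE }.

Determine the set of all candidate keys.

{B, C}⁺: C→F adds F; BF→CE adds E; BCE→DF adds D → {B, C, D, E, F}.
{B, F}⁺: BF→CE adds C, E; BCE→DF adds D → {B, C, D, E, F}.
{C, D, E}⁺: C→F adds F; CDE→BF adds B → {B, C, D, E, F}.

(B, C), (B, F), (C, D, E)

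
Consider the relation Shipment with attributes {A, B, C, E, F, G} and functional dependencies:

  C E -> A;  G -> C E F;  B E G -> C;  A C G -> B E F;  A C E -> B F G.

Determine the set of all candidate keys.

{G}⁺: G→CEF adds C, E, F; CE→A adds A; ACG→BEF adds B → {A, B, C, E, F, G}.
{C, E}⁺: CE→A adds A; ACE→BFG adds B, F, G → {A, B, C, E, F, G}. Minimal: {E}⁺ = {E}; {C}⁺ = {C} — none reach the full schema.

G; CE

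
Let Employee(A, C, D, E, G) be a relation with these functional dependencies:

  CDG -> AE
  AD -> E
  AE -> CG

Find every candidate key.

Attribute D never appears on the right-hand side of any dependency, so D must belong to every candidate key.
{D}⁺ = {D}, which is not all of the schema, so we must add further attributes.
{A, D}⁺: AD→E adds E; AE→CG adds C, G → {A, C, D, E, G}. Minimal: {D}⁺ = {D}; {A}⁺ = {A} — none reach the full schema.
{C, D, G}⁺: CDG→AE adds A, E → {A, C, D, E, G}. Minimal: {D, G}⁺ = {D, G}; {C, G}⁺ = {C, G}; {C, D}⁺ = {C, D} — none reach the full schema.
Any other superkey contains one of these as a subset, so there are no further candidate keys.

AD, CDG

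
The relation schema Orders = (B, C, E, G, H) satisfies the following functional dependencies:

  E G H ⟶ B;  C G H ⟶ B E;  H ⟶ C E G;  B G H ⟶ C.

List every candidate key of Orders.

{H}⁺: H→CEG adds C, E, G; EGH→B adds B → {B, C, E, G, H}.
No other minimal superkey exists.

(H)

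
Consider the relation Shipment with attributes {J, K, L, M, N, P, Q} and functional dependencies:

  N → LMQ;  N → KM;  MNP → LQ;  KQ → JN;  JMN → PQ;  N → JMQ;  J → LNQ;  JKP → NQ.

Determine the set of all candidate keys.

{J}⁺: J→LNQ adds L, N, Q; N→LMQ adds M; N→KM adds K; JMN→PQ adds P → {J, K, L, M, N, P, Q}.
{N}⁺: N→LMQ adds L, M, Q; N→KM adds K; KQ→JN adds J; JMN→PQ adds P → {J, K, L, M, N, P, Q}.
{K, Q}⁺: KQ→JN adds J, N; N→JMQ adds M; J→LNQ adds L; JMN→PQ adds P → {J, K, L, M, N, P, Q}.

(J), (N), (K, Q)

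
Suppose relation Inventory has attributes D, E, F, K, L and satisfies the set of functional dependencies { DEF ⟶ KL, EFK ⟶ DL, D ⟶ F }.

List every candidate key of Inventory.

{D, E}, {E, F, K}

Attribute E never appears on the right-hand side of any dependency, so E must belong to every candidate key.
{E}⁺ = {E}, which is not all of the schema, so we must add further attributes.
{D, E}⁺: D→F adds F; DEF→KL adds K, L → {D, E, F, K, L}. Minimal: {E}⁺ = {E}; {D}⁺ = {D, F} — none reach the full schema.
{E, F, K}⁺: EFK→DL adds D, L → {D, E, F, K, L}. Minimal: {F, K}⁺ = {F, K}; {E, K}⁺ = {E, K}; {E, F}⁺ = {E, F} — none reach the full schema.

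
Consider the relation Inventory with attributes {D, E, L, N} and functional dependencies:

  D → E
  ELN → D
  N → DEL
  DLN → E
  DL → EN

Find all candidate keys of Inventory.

{N}⁺: N→DEL adds D, E, L → {D, E, L, N}.
{D, L}⁺: D→E adds E; DL→EN adds N → {D, E, L, N}.

{N}; {D, L}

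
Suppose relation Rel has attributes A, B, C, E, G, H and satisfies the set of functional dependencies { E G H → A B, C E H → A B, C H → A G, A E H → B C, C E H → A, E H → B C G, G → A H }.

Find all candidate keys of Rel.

(E, G); (E, H)

Attribute E never appears on the right-hand side of any dependency, so E must belong to every candidate key.
{E}⁺ = {E}, which is not all of the schema, so we must add further attributes.
{E, G}⁺: G→AH adds A, H; EGH→AB adds B; AEH→BC adds C → {A, B, C, E, G, H}. Minimal: {G}⁺ = {A, G, H}; {E}⁺ = {E} — none reach the full schema.
{E, H}⁺: EH→BCG adds B, C, G; G→AH adds A → {A, B, C, E, G, H}. Minimal: {H}⁺ = {H}; {E}⁺ = {E} — none reach the full schema.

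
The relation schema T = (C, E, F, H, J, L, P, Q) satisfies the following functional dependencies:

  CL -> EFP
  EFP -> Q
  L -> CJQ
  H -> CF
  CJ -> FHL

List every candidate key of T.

L, CJ, HJ

{L}⁺: L→CJQ adds C, J, Q; CJ→FHL adds F, H; CL→EFP adds E, P → {C, E, F, H, J, L, P, Q}.
{C, J}⁺: CJ→FHL adds F, H, L; CL→EFP adds E, P; EFP→Q adds Q → {C, E, F, H, J, L, P, Q}.
{H, J}⁺: H→CF adds C, F; CJ→FHL adds L; CL→EFP adds E, P; EFP→Q adds Q → {C, E, F, H, J, L, P, Q}.
Any other superkey contains one of these as a subset, so there are no further candidate keys.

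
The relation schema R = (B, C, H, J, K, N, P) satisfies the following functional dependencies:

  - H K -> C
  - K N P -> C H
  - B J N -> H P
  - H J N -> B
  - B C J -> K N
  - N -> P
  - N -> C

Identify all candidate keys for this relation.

Attribute J never appears on the right-hand side of any dependency, so J must belong to every candidate key.
{J}⁺ = {J}, which is not all of the schema, so we must add further attributes.
{B, C, J}⁺: BCJ→KN adds K, N; N→P adds P; KNP→CH adds H → {B, C, H, J, K, N, P}. Minimal: {C, J}⁺ = {C, J}; {B, J}⁺ = {B, J}; {B, C}⁺ = {B, C} — none reach the full schema.
{B, J, N}⁺: BJN→HP adds H, P; N→C adds C; BCJ→KN adds K → {B, C, H, J, K, N, P}. Minimal: {J, N}⁺ = {C, J, N, P}; {B, N}⁺ = {B, C, N, P}; {B, J}⁺ = {B, J} — none reach the full schema.
{H, J, N}⁺: HJN→B adds B; N→P adds P; N→C adds C; BCJ→KN adds K → {B, C, H, J, K, N, P}. Minimal: {J, N}⁺ = {C, J, N, P}; {H, N}⁺ = {C, H, N, P}; {H, J}⁺ = {H, J} — none reach the full schema.
{J, K, N}⁺: N→P adds P; N→C adds C; KNP→CH adds H; HJN→B adds B → {B, C, H, J, K, N, P}. Minimal: {K, N}⁺ = {C, H, K, N, P}; {J, N}⁺ = {C, J, N, P}; {J, K}⁺ = {J, K} — none reach the full schema.
{B, H, J, K}⁺: HK→C adds C; BCJ→KN adds N; N→P adds P → {B, C, H, J, K, N, P}. Minimal: {H, J, K}⁺ = {C, H, J, K}; {B, J, K}⁺ = {B, J, K}; {B, H, K}⁺ = {B, C, H, K}; … — none reach the full schema.

{B, C, J}, {B, J, N}, {H, J, N}, {J, K, N}, {B, H, J, K}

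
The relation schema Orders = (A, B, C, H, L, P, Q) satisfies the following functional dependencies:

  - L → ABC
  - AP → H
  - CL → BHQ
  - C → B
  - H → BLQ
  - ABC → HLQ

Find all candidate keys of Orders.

Attribute P never appears on the right-hand side of any dependency, so P must belong to every candidate key.
{P}⁺ = {P}, which is not all of the schema, so we must add further attributes.
{A, P}⁺: AP→H adds H; H→BLQ adds B, L, Q; L→ABC adds C → {A, B, C, H, L, P, Q}. Minimal: {P}⁺ = {P}; {A}⁺ = {A} — none reach the full schema.
{H, P}⁺: H→BLQ adds B, L, Q; L→ABC adds A, C → {A, B, C, H, L, P, Q}. Minimal: {P}⁺ = {P}; {H}⁺ = {A, B, C, H, L, Q} — none reach the full schema.
{L, P}⁺: L→ABC adds A, B, C; AP→H adds H; CL→BHQ adds Q → {A, B, C, H, L, P, Q}. Minimal: {P}⁺ = {P}; {L}⁺ = {A, B, C, H, L, Q} — none reach the full schema.

{A, P}; {H, P}; {L, P}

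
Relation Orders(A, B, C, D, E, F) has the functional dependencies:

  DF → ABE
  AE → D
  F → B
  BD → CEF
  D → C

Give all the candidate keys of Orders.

{B, D}, {D, F}, {A, B, E}, {A, E, F}

{B, D}⁺: BD→CEF adds C, E, F; DF→ABE adds A → {A, B, C, D, E, F}. Minimal: {D}⁺ = {C, D}; {B}⁺ = {B} — none reach the full schema.
{D, F}⁺: DF→ABE adds A, B, E; BD→CEF adds C → {A, B, C, D, E, F}. Minimal: {F}⁺ = {B, F}; {D}⁺ = {C, D} — none reach the full schema.
{A, B, E}⁺: AE→D adds D; BD→CEF adds C, F → {A, B, C, D, E, F}. Minimal: {B, E}⁺ = {B, E}; {A, E}⁺ = {A, C, D, E}; {A, B}⁺ = {A, B} — none reach the full schema.
{A, E, F}⁺: AE→D adds D; F→B adds B; BD→CEF adds C → {A, B, C, D, E, F}. Minimal: {E, F}⁺ = {B, E, F}; {A, F}⁺ = {A, B, F}; {A, E}⁺ = {A, C, D, E} — none reach the full schema.
Any other superkey contains one of these as a subset, so there are no further candidate keys.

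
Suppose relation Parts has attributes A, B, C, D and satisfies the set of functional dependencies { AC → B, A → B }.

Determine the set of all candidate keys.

{A, C, D}

Attributes A, C, D never appear on any right-hand side, so every candidate key must contain {A, C, D}.
{A, C, D}⁺ = {A, B, C, D}, which is all of the schema, so {A, C, D} is the only candidate key.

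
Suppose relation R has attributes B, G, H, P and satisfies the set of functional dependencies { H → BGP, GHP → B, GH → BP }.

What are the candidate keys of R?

{H}⁺: H→BGP adds B, G, P → {B, G, H, P}.
No other minimal superkey exists.

{H}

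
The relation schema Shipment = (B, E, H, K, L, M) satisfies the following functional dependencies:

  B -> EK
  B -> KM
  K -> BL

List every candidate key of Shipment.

{B, H}; {H, K}

Attribute H never appears on the right-hand side of any dependency, so H must belong to every candidate key.
{H}⁺ = {H}, which is not all of the schema, so we must add further attributes.
{B, H}⁺: B→EK adds E, K; B→KM adds M; K→BL adds L → {B, E, H, K, L, M}. Minimal: {H}⁺ = {H}; {B}⁺ = {B, E, K, L, M} — none reach the full schema.
{H, K}⁺: K→BL adds B, L; B→EK adds E; B→KM adds M → {B, E, H, K, L, M}. Minimal: {K}⁺ = {B, E, K, L, M}; {H}⁺ = {H} — none reach the full schema.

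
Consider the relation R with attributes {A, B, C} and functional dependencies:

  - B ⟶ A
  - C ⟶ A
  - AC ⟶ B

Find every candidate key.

{C}

Attribute C never appears on the right-hand side of any dependency, so C must belong to every candidate key.
{C}⁺ = {A, B, C}, which is all of the schema, so {C} is the only candidate key.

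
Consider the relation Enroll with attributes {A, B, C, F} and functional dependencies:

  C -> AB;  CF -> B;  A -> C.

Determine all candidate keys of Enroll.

Attribute F never appears on the right-hand side of any dependency, so F must belong to every candidate key.
{F}⁺ = {F}, which is not all of the schema, so we must add further attributes.
{A, F}⁺: A→C adds C; C→AB adds B → {A, B, C, F}.
{C, F}⁺: C→AB adds A, B → {A, B, C, F}.

AF, CF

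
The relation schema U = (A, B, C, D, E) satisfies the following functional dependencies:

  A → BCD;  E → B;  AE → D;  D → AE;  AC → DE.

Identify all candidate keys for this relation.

A, D

{A}⁺: A→BCD adds B, C, D; D→AE adds E → {A, B, C, D, E}.
{D}⁺: D→AE adds A, E; A→BCD adds B, C → {A, B, C, D, E}.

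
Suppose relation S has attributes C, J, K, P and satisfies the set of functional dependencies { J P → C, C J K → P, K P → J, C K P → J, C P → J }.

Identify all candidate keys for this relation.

{K, P}; {C, J, K}

Attribute K never appears on the right-hand side of any dependency, so K must belong to every candidate key.
{K}⁺ = {K}, which is not all of the schema, so we must add further attributes.
{K, P}⁺: KP→J adds J; JP→C adds C → {C, J, K, P}. Minimal: {P}⁺ = {P}; {K}⁺ = {K} — none reach the full schema.
{C, J, K}⁺: CJK→P adds P → {C, J, K, P}. Minimal: {J, K}⁺ = {J, K}; {C, K}⁺ = {C, K}; {C, J}⁺ = {C, J} — none reach the full schema.
Any other superkey contains one of these as a subset, so there are no further candidate keys.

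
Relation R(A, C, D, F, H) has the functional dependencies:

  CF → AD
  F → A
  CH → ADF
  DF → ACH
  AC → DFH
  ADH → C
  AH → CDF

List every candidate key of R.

{A, C}⁺: AC→DFH adds D, F, H → {A, C, D, F, H}. Minimal: {C}⁺ = {C}; {A}⁺ = {A} — none reach the full schema.
{A, H}⁺: AH→CDF adds C, D, F → {A, C, D, F, H}. Minimal: {H}⁺ = {H}; {A}⁺ = {A} — none reach the full schema.
{C, F}⁺: CF→AD adds A, D; DF→ACH adds H → {A, C, D, F, H}. Minimal: {F}⁺ = {A, F}; {C}⁺ = {C} — none reach the full schema.
{C, H}⁺: CH→ADF adds A, D, F → {A, C, D, F, H}. Minimal: {H}⁺ = {H}; {C}⁺ = {C} — none reach the full schema.
{D, F}⁺: F→A adds A; DF→ACH adds C, H → {A, C, D, F, H}. Minimal: {F}⁺ = {A, F}; {D}⁺ = {D} — none reach the full schema.
{F, H}⁺: F→A adds A; AH→CDF adds C, D → {A, C, D, F, H}. Minimal: {H}⁺ = {H}; {F}⁺ = {A, F} — none reach the full schema.
Any other superkey contains one of these as a subset, so there are no further candidate keys.

{A, C}; {A, H}; {C, F}; {C, H}; {D, F}; {F, H}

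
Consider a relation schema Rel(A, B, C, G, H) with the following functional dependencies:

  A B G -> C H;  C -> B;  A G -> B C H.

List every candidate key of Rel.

(A, G)

{A, G}⁺: AG→BCH adds B, C, H → {A, B, C, G, H}.
No other minimal superkey exists.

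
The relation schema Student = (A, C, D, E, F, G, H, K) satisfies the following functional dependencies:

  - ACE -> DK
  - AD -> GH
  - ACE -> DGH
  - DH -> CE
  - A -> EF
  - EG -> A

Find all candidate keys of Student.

{A, C}; {A, D}; {C, E, G}; {D, E, G}; {D, G, H}

{A, C}⁺: A→EF adds E, F; ACE→DK adds D, K; AD→GH adds G, H → {A, C, D, E, F, G, H, K}.
{A, D}⁺: AD→GH adds G, H; DH→CE adds C, E; A→EF adds F; ACE→DK adds K → {A, C, D, E, F, G, H, K}.
{C, E, G}⁺: EG→A adds A; ACE→DK adds D, K; AD→GH adds H; A→EF adds F → {A, C, D, E, F, G, H, K}.
{D, E, G}⁺: EG→A adds A; AD→GH adds H; DH→CE adds C; A→EF adds F; ACE→DK adds K → {A, C, D, E, F, G, H, K}.
{D, G, H}⁺: DH→CE adds C, E; EG→A adds A; ACE→DK adds K; A→EF adds F → {A, C, D, E, F, G, H, K}.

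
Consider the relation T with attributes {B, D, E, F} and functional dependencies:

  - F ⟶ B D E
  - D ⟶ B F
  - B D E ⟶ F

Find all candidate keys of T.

{D}; {F}

{D}⁺: D→BF adds B, F; F→BDE adds E → {B, D, E, F}.
{F}⁺: F→BDE adds B, D, E → {B, D, E, F}.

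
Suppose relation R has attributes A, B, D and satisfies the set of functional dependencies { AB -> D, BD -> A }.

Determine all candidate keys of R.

(A, B), (B, D)

Attribute B never appears on the right-hand side of any dependency, so B must belong to every candidate key.
{B}⁺ = {B}, which is not all of the schema, so we must add further attributes.
{A, B}⁺: AB→D adds D → {A, B, D}. Minimal: {B}⁺ = {B}; {A}⁺ = {A} — none reach the full schema.
{B, D}⁺: BD→A adds A → {A, B, D}. Minimal: {D}⁺ = {D}; {B}⁺ = {B} — none reach the full schema.
Any other superkey contains one of these as a subset, so there are no further candidate keys.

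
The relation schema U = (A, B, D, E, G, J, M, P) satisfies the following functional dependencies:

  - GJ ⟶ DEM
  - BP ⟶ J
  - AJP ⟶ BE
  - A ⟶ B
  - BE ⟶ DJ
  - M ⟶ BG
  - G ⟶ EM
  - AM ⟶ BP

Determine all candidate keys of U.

Attribute A never appears on the right-hand side of any dependency, so A must belong to every candidate key.
{A}⁺ = {A, B}, which is not all of the schema, so we must add further attributes.
{A, G}⁺: A→B adds B; G→EM adds E, M; AM→BP adds P; BP→J adds J; BE→DJ adds D → {A, B, D, E, G, J, M, P}.
{A, M}⁺: A→B adds B; M→BG adds G; G→EM adds E; AM→BP adds P; BP→J adds J; BE→DJ adds D → {A, B, D, E, G, J, M, P}.

{A, G}, {A, M}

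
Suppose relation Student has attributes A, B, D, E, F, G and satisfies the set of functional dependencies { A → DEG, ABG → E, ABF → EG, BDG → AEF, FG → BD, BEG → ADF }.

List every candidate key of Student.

{A, B}; {A, F}; {F, G}; {B, D, G}; {B, E, G}

{A, B}⁺: A→DEG adds D, E, G; BDG→AEF adds F → {A, B, D, E, F, G}. Minimal: {B}⁺ = {B}; {A}⁺ = {A, D, E, G} — none reach the full schema.
{A, F}⁺: A→DEG adds D, E, G; FG→BD adds B → {A, B, D, E, F, G}. Minimal: {F}⁺ = {F}; {A}⁺ = {A, D, E, G} — none reach the full schema.
{F, G}⁺: FG→BD adds B, D; BDG→AEF adds A, E → {A, B, D, E, F, G}. Minimal: {G}⁺ = {G}; {F}⁺ = {F} — none reach the full schema.
{B, D, G}⁺: BDG→AEF adds A, E, F → {A, B, D, E, F, G}. Minimal: {D, G}⁺ = {D, G}; {B, G}⁺ = {B, G}; {B, D}⁺ = {B, D} — none reach the full schema.
{B, E, G}⁺: BEG→ADF adds A, D, F → {A, B, D, E, F, G}. Minimal: {E, G}⁺ = {E, G}; {B, G}⁺ = {B, G}; {B, E}⁺ = {B, E} — none reach the full schema.
Any other superkey contains one of these as a subset, so there are no further candidate keys.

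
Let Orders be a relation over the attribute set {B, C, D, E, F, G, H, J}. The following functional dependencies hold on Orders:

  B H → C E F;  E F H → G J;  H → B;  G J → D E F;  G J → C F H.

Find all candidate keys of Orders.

(H), (G, J)

{H}⁺: H→B adds B; BH→CEF adds C, E, F; EFH→GJ adds G, J; GJ→DEF adds D → {B, C, D, E, F, G, H, J}.
{G, J}⁺: GJ→DEF adds D, E, F; GJ→CFH adds C, H; H→B adds B → {B, C, D, E, F, G, H, J}. Minimal: {J}⁺ = {J}; {G}⁺ = {G} — none reach the full schema.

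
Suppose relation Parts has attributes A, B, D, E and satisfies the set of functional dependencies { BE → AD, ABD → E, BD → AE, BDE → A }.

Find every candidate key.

{B, D}; {B, E}

Attribute B never appears on the right-hand side of any dependency, so B must belong to every candidate key.
{B}⁺ = {B}, which is not all of the schema, so we must add further attributes.
{B, D}⁺: BD→AE adds A, E → {A, B, D, E}. Minimal: {D}⁺ = {D}; {B}⁺ = {B} — none reach the full schema.
{B, E}⁺: BE→AD adds A, D → {A, B, D, E}. Minimal: {E}⁺ = {E}; {B}⁺ = {B} — none reach the full schema.
Any other superkey contains one of these as a subset, so there are no further candidate keys.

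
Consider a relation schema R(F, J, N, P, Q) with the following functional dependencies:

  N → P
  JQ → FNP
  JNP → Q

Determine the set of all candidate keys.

Attribute J never appears on the right-hand side of any dependency, so J must belong to every candidate key.
{J}⁺ = {J}, which is not all of the schema, so we must add further attributes.
{J, N}⁺: N→P adds P; JNP→Q adds Q; JQ→FNP adds F → {F, J, N, P, Q}. Minimal: {N}⁺ = {N, P}; {J}⁺ = {J} — none reach the full schema.
{J, Q}⁺: JQ→FNP adds F, N, P → {F, J, N, P, Q}. Minimal: {Q}⁺ = {Q}; {J}⁺ = {J} — none reach the full schema.
Any other superkey contains one of these as a subset, so there are no further candidate keys.

(J, N), (J, Q)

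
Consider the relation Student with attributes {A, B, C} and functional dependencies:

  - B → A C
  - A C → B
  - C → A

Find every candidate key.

{B}, {C}

{B}⁺: B→AC adds A, C → {A, B, C}.
{C}⁺: C→A adds A; AC→B adds B → {A, B, C}.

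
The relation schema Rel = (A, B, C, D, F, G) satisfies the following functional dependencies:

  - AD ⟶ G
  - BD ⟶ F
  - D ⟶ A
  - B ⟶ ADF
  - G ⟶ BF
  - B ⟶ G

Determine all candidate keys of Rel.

BC; CD; CG

Attribute C never appears on the right-hand side of any dependency, so C must belong to every candidate key.
{C}⁺ = {C}, which is not all of the schema, so we must add further attributes.
{B, C}⁺: B→ADF adds A, D, F; B→G adds G → {A, B, C, D, F, G}. Minimal: {C}⁺ = {C}; {B}⁺ = {A, B, D, F, G} — none reach the full schema.
{C, D}⁺: D→A adds A; AD→G adds G; G→BF adds B, F → {A, B, C, D, F, G}. Minimal: {D}⁺ = {A, B, D, F, G}; {C}⁺ = {C} — none reach the full schema.
{C, G}⁺: G→BF adds B, F; B→ADF adds A, D → {A, B, C, D, F, G}. Minimal: {G}⁺ = {A, B, D, F, G}; {C}⁺ = {C} — none reach the full schema.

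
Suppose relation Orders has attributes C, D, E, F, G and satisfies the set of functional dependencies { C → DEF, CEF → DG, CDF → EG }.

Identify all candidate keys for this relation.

Attribute C never appears on the right-hand side of any dependency, so C must belong to every candidate key.
{C}⁺ = {C, D, E, F, G}, which is all of the schema, so {C} is the only candidate key.

C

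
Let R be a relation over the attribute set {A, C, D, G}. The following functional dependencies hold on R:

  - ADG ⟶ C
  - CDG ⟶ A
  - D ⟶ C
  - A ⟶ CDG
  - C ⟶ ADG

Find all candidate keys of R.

A, C, D

{A}⁺: A→CDG adds C, D, G → {A, C, D, G}.
{C}⁺: C→ADG adds A, D, G → {A, C, D, G}.
{D}⁺: D→C adds C; C→ADG adds A, G → {A, C, D, G}.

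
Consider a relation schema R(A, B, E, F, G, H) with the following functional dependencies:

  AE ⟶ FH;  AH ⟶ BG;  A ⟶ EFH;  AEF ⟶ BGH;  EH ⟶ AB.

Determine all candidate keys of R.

(A); (E, H)

{A}⁺: A→EFH adds E, F, H; AEF→BGH adds B, G → {A, B, E, F, G, H}.
{E, H}⁺: EH→AB adds A, B; AE→FH adds F; AH→BG adds G → {A, B, E, F, G, H}. Minimal: {H}⁺ = {H}; {E}⁺ = {E} — none reach the full schema.
Any other superkey contains one of these as a subset, so there are no further candidate keys.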